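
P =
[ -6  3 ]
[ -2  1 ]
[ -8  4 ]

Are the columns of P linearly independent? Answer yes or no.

no

Row reduce P to echelon form.
R2 ← R2 − (1/3)·R1: [0, 0]
R3 ← R3 − (4/3)·R1: [0, 0]
1 pivot among 2 columns.
Only 1 < 2 pivot columns, so the columns are linearly dependent.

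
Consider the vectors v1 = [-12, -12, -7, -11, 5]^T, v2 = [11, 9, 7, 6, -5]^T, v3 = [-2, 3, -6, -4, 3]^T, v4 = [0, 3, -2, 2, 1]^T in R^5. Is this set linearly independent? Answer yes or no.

no

Form the matrix with these vectors as rows and row reduce.
R2 ← R2 + (11/12)·R1: [0, -2, 7/12, -49/12, -5/12]
R3 ← R3 − (1/6)·R1: [0, 5, -29/6, -13/6, 13/6]
R3 ← R3 + (5/2)·R2: [0, 0, -27/8, -99/8, 9/8]
R4 ← R4 + (3/2)·R2: [0, 0, -9/8, -33/8, 3/8]
R4 ← R4 − (1/3)·R3: [0, 0, 0, 0, 0]
3 nonzero rows, so the 4 vectors span a space of dimension 3.
Since 3 < 4, the vectors are linearly dependent.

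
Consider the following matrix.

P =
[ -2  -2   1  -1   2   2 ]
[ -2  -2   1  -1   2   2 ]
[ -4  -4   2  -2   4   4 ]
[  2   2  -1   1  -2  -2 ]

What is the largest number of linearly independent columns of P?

1

Row reduce to echelon form.
R2 ← R2 − R1: [0, 0, 0, 0, 0, 0]
R3 ← R3 − (2)·R1: [0, 0, 0, 0, 0, 0]
R4 ← R4 + R1: [0, 0, 0, 0, 0, 0]
Echelon form has 1 nonzero row, so rank(P) = 1.
The rank gives the maximum number of linearly independent columns: 1.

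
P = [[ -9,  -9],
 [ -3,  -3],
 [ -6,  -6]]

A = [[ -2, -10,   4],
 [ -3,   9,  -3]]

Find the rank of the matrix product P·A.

1

First compute PA:
[[ 45,   9,  -9],
 [ 15,   3,  -3],
 [ 30,   6,  -6]]
Now row reduce the product.
R2 ← R2 − (1/3)·R1: [0, 0, 0]
R3 ← R3 − (2/3)·R1: [0, 0, 0]
1 nonzero row, so rank(PA) = 1.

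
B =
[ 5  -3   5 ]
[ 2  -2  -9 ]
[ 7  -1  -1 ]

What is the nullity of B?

0

Row reduce to echelon form.
R2 ← R2 − (2/5)·R1: [0, -4/5, -11]
R3 ← R3 − (7/5)·R1: [0, 16/5, -8]
R3 ← R3 + (4)·R2: [0, 0, -52]
3 nonzero rows, so rank(B) = 3.
B has 3 columns; by rank–nullity, nullity = 3 − 3 = 0.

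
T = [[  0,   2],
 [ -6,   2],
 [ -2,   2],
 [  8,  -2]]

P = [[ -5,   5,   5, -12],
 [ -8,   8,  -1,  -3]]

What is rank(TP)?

First compute TP:
[[-16,  16,  -2,  -6],
 [ 14, -14, -32,  66],
 [ -6,   6, -12,  18],
 [-24,  24,  42, -90]]
Now row reduce the product.
R2 ← R2 + (7/8)·R1: [0, 0, -135/4, 243/4]
R3 ← R3 − (3/8)·R1: [0, 0, -45/4, 81/4]
R4 ← R4 − (3/2)·R1: [0, 0, 45, -81]
R3 ← R3 − (1/3)·R2: [0, 0, 0, 0]
R4 ← R4 + (4/3)·R2: [0, 0, 0, 0]
2 nonzero rows, so rank(TP) = 2.

2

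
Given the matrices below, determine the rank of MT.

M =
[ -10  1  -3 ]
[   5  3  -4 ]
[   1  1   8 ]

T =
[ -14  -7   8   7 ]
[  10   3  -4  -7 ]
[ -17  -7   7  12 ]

3

First compute MT:
[[201,  94, -105, -113],
 [ 28,   2,   0, -34],
 [-140, -60,  60,  96]]
Now row reduce the product.
R2 ← R2 − (28/201)·R1: [0, -2230/201, 980/67, -3670/201]
R3 ← R3 + (140/201)·R1: [0, 1100/201, -880/67, 3476/201]
R3 ← R3 + (110/223)·R2: [0, 0, -1320/223, 1848/223]
3 nonzero rows, so rank(MT) = 3.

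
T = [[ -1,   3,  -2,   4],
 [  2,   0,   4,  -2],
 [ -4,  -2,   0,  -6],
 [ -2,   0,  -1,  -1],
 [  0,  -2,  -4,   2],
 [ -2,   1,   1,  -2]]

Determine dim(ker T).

Row reduce to echelon form.
R2 ← R2 + (2)·R1: [0, 6, 0, 6]
R3 ← R3 − (4)·R1: [0, -14, 8, -22]
R4 ← R4 − (2)·R1: [0, -6, 3, -9]
R6 ← R6 − (2)·R1: [0, -5, 5, -10]
R3 ← R3 + (7/3)·R2: [0, 0, 8, -8]
R4 ← R4 + R2: [0, 0, 3, -3]
R5 ← R5 + (1/3)·R2: [0, 0, -4, 4]
R6 ← R6 + (5/6)·R2: [0, 0, 5, -5]
R4 ← R4 − (3/8)·R3: [0, 0, 0, 0]
R5 ← R5 + (1/2)·R3: [0, 0, 0, 0]
R6 ← R6 − (5/8)·R3: [0, 0, 0, 0]
3 nonzero rows, so rank(T) = 3.
T has 4 columns; by rank–nullity, nullity = 4 − 3 = 1.

1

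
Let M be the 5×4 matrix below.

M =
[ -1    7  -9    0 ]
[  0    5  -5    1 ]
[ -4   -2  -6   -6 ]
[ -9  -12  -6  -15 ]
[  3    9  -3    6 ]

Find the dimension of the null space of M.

2

Row reduce to echelon form.
R3 ← R3 − (4)·R1: [0, -30, 30, -6]
R4 ← R4 − (9)·R1: [0, -75, 75, -15]
R5 ← R5 + (3)·R1: [0, 30, -30, 6]
R3 ← R3 + (6)·R2: [0, 0, 0, 0]
R4 ← R4 + (15)·R2: [0, 0, 0, 0]
R5 ← R5 − (6)·R2: [0, 0, 0, 0]
2 nonzero rows, so rank(M) = 2.
M has 4 columns; by rank–nullity, nullity = 4 − 2 = 2.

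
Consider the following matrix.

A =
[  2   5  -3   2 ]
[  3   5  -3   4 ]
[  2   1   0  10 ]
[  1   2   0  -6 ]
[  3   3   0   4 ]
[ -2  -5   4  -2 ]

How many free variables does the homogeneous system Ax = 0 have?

Row reduce to echelon form.
R2 ← R2 − (3/2)·R1: [0, -5/2, 3/2, 1]
R3 ← R3 − R1: [0, -4, 3, 8]
R4 ← R4 − (1/2)·R1: [0, -1/2, 3/2, -7]
R5 ← R5 − (3/2)·R1: [0, -9/2, 9/2, 1]
R6 ← R6 + R1: [0, 0, 1, 0]
R3 ← R3 − (8/5)·R2: [0, 0, 3/5, 32/5]
R4 ← R4 − (1/5)·R2: [0, 0, 6/5, -36/5]
R5 ← R5 − (9/5)·R2: [0, 0, 9/5, -4/5]
R4 ← R4 − (2)·R3: [0, 0, 0, -20]
R5 ← R5 − (3)·R3: [0, 0, 0, -20]
R6 ← R6 − (5/3)·R3: [0, 0, 0, -32/3]
R5 ← R5 − R4: [0, 0, 0, 0]
R6 ← R6 − (8/15)·R4: [0, 0, 0, 0]
4 nonzero rows, so rank(A) = 4.
A has 4 columns; by rank–nullity, nullity = 4 − 4 = 0.

0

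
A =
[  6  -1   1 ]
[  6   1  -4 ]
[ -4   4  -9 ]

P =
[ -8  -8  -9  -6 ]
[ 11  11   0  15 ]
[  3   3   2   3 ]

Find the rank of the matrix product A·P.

First compute AP:
[[-56, -56, -52, -48],
 [-49, -49, -62, -33],
 [ 49,  49,  18,  57]]
Now row reduce the product.
R2 ← R2 − (7/8)·R1: [0, 0, -33/2, 9]
R3 ← R3 + (7/8)·R1: [0, 0, -55/2, 15]
R3 ← R3 − (5/3)·R2: [0, 0, 0, 0]
2 nonzero rows, so rank(AP) = 2.

2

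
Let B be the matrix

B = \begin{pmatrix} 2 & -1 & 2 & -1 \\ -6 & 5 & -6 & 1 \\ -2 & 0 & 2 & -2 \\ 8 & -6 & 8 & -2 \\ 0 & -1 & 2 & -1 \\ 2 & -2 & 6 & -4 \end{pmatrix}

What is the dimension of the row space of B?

Row reduce to echelon form.
R2 ← R2 + (3)·R1: [0, 2, 0, -2]
R3 ← R3 + R1: [0, -1, 4, -3]
R4 ← R4 − (4)·R1: [0, -2, 0, 2]
R6 ← R6 − R1: [0, -1, 4, -3]
R3 ← R3 + (1/2)·R2: [0, 0, 4, -4]
R4 ← R4 + R2: [0, 0, 0, 0]
R5 ← R5 + (1/2)·R2: [0, 0, 2, -2]
R6 ← R6 + (1/2)·R2: [0, 0, 4, -4]
R5 ← R5 − (1/2)·R3: [0, 0, 0, 0]
R6 ← R6 − R3: [0, 0, 0, 0]
Echelon form has 3 nonzero rows, so rank(B) = 3.
The row space has dimension equal to the rank: 3.

3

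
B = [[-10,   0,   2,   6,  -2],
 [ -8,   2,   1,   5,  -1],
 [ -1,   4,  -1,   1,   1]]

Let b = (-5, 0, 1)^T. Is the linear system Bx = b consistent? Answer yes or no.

no

Row reduce the augmented matrix [B | b].
R2 ← R2 − (4/5)·R1: [0, 2, -3/5, 1/5, 3/5, 4]
R3 ← R3 − (1/10)·R1: [0, 4, -6/5, 2/5, 6/5, 3/2]
R3 ← R3 − (2)·R2: [0, 0, 0, 0, 0, -13/2]
The echelon form has 3 nonzero rows; the last pivot sits in the augmented column, so rank(B) = 2 but rank([B|b]) = 3.
Since the ranks differ, the system is inconsistent.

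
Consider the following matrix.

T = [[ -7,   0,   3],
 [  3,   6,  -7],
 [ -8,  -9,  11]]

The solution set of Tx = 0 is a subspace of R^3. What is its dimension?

0

Row reduce to echelon form.
R2 ← R2 + (3/7)·R1: [0, 6, -40/7]
R3 ← R3 − (8/7)·R1: [0, -9, 53/7]
R3 ← R3 + (3/2)·R2: [0, 0, -1]
3 nonzero rows, so rank(T) = 3.
T has 3 columns; by rank–nullity, nullity = 3 − 3 = 0.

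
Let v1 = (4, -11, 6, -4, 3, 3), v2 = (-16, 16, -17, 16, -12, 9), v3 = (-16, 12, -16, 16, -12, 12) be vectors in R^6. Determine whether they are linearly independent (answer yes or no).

Form the matrix with these vectors as rows and row reduce.
R2 ← R2 + (4)·R1: [0, -28, 7, 0, 0, 21]
R3 ← R3 + (4)·R1: [0, -32, 8, 0, 0, 24]
R3 ← R3 − (8/7)·R2: [0, 0, 0, 0, 0, 0]
2 nonzero rows, so the 3 vectors span a space of dimension 2.
Since 2 < 3, the vectors are linearly dependent.

no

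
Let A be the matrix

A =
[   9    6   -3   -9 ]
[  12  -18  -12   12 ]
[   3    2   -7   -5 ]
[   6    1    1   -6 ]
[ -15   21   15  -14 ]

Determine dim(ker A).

0

Row reduce to echelon form.
R2 ← R2 − (4/3)·R1: [0, -26, -8, 24]
R3 ← R3 − (1/3)·R1: [0, 0, -6, -2]
R4 ← R4 − (2/3)·R1: [0, -3, 3, 0]
R5 ← R5 + (5/3)·R1: [0, 31, 10, -29]
R4 ← R4 − (3/26)·R2: [0, 0, 51/13, -36/13]
R5 ← R5 + (31/26)·R2: [0, 0, 6/13, -5/13]
R4 ← R4 + (17/26)·R3: [0, 0, 0, -53/13]
R5 ← R5 + (1/13)·R3: [0, 0, 0, -7/13]
R5 ← R5 − (7/53)·R4: [0, 0, 0, 0]
4 nonzero rows, so rank(A) = 4.
A has 4 columns; by rank–nullity, nullity = 4 − 4 = 0.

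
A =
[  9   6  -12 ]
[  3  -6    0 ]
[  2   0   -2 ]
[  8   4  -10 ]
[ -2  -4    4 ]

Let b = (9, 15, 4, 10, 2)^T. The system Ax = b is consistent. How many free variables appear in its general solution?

Row reduce the augmented matrix [A | b].
R2 ← R2 − (1/3)·R1: [0, -8, 4, 12]
R3 ← R3 − (2/9)·R1: [0, -4/3, 2/3, 2]
R4 ← R4 − (8/9)·R1: [0, -4/3, 2/3, 2]
R5 ← R5 + (2/9)·R1: [0, -8/3, 4/3, 4]
R3 ← R3 − (1/6)·R2: [0, 0, 0, 0]
R4 ← R4 − (1/6)·R2: [0, 0, 0, 0]
R5 ← R5 − (1/3)·R2: [0, 0, 0, 0]
The echelon form has 2 nonzero rows, and every pivot lies in the first 3 columns, so rank(A) = rank([A|b]) = 2.
The system is consistent.
Free variables = (unknowns) − (rank) = 3 − 2 = 1.

1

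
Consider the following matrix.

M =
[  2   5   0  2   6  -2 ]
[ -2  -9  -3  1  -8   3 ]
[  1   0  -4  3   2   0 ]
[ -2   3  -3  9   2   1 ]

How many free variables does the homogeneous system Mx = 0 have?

2

Row reduce to echelon form.
R2 ← R2 + R1: [0, -4, -3, 3, -2, 1]
R3 ← R3 − (1/2)·R1: [0, -5/2, -4, 2, -1, 1]
R4 ← R4 + R1: [0, 8, -3, 11, 8, -1]
R3 ← R3 − (5/8)·R2: [0, 0, -17/8, 1/8, 1/4, 3/8]
R4 ← R4 + (2)·R2: [0, 0, -9, 17, 4, 1]
R4 ← R4 − (72/17)·R3: [0, 0, 0, 280/17, 50/17, -10/17]
4 nonzero rows, so rank(M) = 4.
M has 6 columns; by rank–nullity, nullity = 6 − 4 = 2.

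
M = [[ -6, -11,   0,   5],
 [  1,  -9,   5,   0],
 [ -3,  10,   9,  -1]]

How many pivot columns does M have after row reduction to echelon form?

Row reduce to echelon form.
R2 ← R2 + (1/6)·R1: [0, -65/6, 5, 5/6]
R3 ← R3 − (1/2)·R1: [0, 31/2, 9, -7/2]
R3 ← R3 + (93/65)·R2: [0, 0, 210/13, -30/13]
Echelon form has 3 nonzero rows, so rank(M) = 3.
Each nonzero row contributes one pivot column: 3 pivot columns.

3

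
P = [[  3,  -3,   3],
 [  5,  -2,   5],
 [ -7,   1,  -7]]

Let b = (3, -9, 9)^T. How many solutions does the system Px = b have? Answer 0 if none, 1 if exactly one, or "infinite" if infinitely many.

Row reduce the augmented matrix [P | b].
R2 ← R2 − (5/3)·R1: [0, 3, 0, -14]
R3 ← R3 + (7/3)·R1: [0, -6, 0, 16]
R3 ← R3 + (2)·R2: [0, 0, 0, -12]
The echelon form has 3 nonzero rows; the last pivot sits in the augmented column, so rank(P) = 2 but rank([P|b]) = 3.
Since the ranks differ, the system is inconsistent.
It has no solutions.

0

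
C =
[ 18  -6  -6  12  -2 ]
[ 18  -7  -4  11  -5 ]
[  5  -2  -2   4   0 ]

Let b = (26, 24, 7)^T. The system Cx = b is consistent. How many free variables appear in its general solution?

Row reduce the augmented matrix [C | b].
R2 ← R2 − R1: [0, -1, 2, -1, -3, -2]
R3 ← R3 − (5/18)·R1: [0, -1/3, -1/3, 2/3, 5/9, -2/9]
R3 ← R3 − (1/3)·R2: [0, 0, -1, 1, 14/9, 4/9]
The echelon form has 3 nonzero rows, and every pivot lies in the first 5 columns, so rank(C) = rank([C|b]) = 3.
The system is consistent.
Free variables = (unknowns) − (rank) = 5 − 3 = 2.

2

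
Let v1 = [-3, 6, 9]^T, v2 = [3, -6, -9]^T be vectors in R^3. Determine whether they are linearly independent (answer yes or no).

Form the matrix with these vectors as rows and row reduce.
R2 ← R2 + R1: [0, 0, 0]
1 nonzero row, so the 2 vectors span a space of dimension 1.
Since 1 < 2, the vectors are linearly dependent.

no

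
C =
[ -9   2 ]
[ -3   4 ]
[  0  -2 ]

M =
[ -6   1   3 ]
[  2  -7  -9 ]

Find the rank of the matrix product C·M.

2

First compute CM:
[[ 58, -23, -45],
 [ 26, -31, -45],
 [ -4,  14,  18]]
Now row reduce the product.
R2 ← R2 − (13/29)·R1: [0, -600/29, -720/29]
R3 ← R3 + (2/29)·R1: [0, 360/29, 432/29]
R3 ← R3 + (3/5)·R2: [0, 0, 0]
2 nonzero rows, so rank(CM) = 2.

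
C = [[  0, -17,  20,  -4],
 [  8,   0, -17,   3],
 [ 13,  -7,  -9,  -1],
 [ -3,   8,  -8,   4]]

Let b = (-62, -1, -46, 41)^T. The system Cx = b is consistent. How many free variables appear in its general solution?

0

Row reduce the augmented matrix [C | b].
Swap R1 ↔ R2
R3 ← R3 − (13/8)·R1: [0, -7, 149/8, -47/8, -355/8]
R4 ← R4 + (3/8)·R1: [0, 8, -115/8, 41/8, 325/8]
R3 ← R3 − (7/17)·R2: [0, 0, 1413/136, -575/136, -2563/136]
R4 ← R4 + (8/17)·R2: [0, 0, -675/136, 441/136, 1557/136]
R4 ← R4 + (75/157)·R3: [0, 0, 0, 192/157, 384/157]
The echelon form has 4 nonzero rows, and every pivot lies in the first 4 columns, so rank(C) = rank([C|b]) = 4.
The system is consistent.
Free variables = (unknowns) − (rank) = 4 − 4 = 0.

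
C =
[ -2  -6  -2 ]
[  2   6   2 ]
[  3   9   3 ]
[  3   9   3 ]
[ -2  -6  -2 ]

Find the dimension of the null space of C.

Row reduce to echelon form.
R2 ← R2 + R1: [0, 0, 0]
R3 ← R3 + (3/2)·R1: [0, 0, 0]
R4 ← R4 + (3/2)·R1: [0, 0, 0]
R5 ← R5 − R1: [0, 0, 0]
1 nonzero row, so rank(C) = 1.
C has 3 columns; by rank–nullity, nullity = 3 − 1 = 2.

2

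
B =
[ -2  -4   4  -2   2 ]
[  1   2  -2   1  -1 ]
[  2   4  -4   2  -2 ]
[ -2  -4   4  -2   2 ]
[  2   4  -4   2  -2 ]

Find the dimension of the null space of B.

4

Row reduce to echelon form.
R2 ← R2 + (1/2)·R1: [0, 0, 0, 0, 0]
R3 ← R3 + R1: [0, 0, 0, 0, 0]
R4 ← R4 − R1: [0, 0, 0, 0, 0]
R5 ← R5 + R1: [0, 0, 0, 0, 0]
1 nonzero row, so rank(B) = 1.
B has 5 columns; by rank–nullity, nullity = 5 − 1 = 4.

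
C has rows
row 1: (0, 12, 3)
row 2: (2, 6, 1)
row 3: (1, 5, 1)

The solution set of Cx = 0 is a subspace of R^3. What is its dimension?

Row reduce to echelon form.
Swap R1 ↔ R2
R3 ← R3 − (1/2)·R1: [0, 2, 1/2]
R3 ← R3 − (1/6)·R2: [0, 0, 0]
2 nonzero rows, so rank(C) = 2.
C has 3 columns; by rank–nullity, nullity = 3 − 2 = 1.

1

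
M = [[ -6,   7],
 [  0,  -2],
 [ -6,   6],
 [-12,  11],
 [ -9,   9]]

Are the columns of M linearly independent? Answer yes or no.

yes

Row reduce M to echelon form.
R3 ← R3 − R1: [0, -1]
R4 ← R4 − (2)·R1: [0, -3]
R5 ← R5 − (3/2)·R1: [0, -3/2]
R3 ← R3 − (1/2)·R2: [0, 0]
R4 ← R4 − (3/2)·R2: [0, 0]
R5 ← R5 − (3/4)·R2: [0, 0]
2 pivots among 2 columns.
Every column is a pivot column, so the columns are linearly independent.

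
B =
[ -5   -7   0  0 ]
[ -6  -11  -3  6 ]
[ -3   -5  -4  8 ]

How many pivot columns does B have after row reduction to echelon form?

Row reduce to echelon form.
R2 ← R2 − (6/5)·R1: [0, -13/5, -3, 6]
R3 ← R3 − (3/5)·R1: [0, -4/5, -4, 8]
R3 ← R3 − (4/13)·R2: [0, 0, -40/13, 80/13]
Echelon form has 3 nonzero rows, so rank(B) = 3.
Each nonzero row contributes one pivot column: 3 pivot columns.

3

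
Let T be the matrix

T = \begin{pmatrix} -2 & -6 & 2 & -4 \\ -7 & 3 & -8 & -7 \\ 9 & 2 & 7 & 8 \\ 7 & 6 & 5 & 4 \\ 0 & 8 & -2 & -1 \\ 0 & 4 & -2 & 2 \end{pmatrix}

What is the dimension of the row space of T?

4

Row reduce to echelon form.
R2 ← R2 − (7/2)·R1: [0, 24, -15, 7]
R3 ← R3 + (9/2)·R1: [0, -25, 16, -10]
R4 ← R4 + (7/2)·R1: [0, -15, 12, -10]
R3 ← R3 + (25/24)·R2: [0, 0, 3/8, -65/24]
R4 ← R4 + (5/8)·R2: [0, 0, 21/8, -45/8]
R5 ← R5 − (1/3)·R2: [0, 0, 3, -10/3]
R6 ← R6 − (1/6)·R2: [0, 0, 1/2, 5/6]
R4 ← R4 − (7)·R3: [0, 0, 0, 40/3]
R5 ← R5 − (8)·R3: [0, 0, 0, 55/3]
R6 ← R6 − (4/3)·R3: [0, 0, 0, 40/9]
R5 ← R5 − (11/8)·R4: [0, 0, 0, 0]
R6 ← R6 − (1/3)·R4: [0, 0, 0, 0]
Echelon form has 4 nonzero rows, so rank(T) = 4.
The row space has dimension equal to the rank: 4.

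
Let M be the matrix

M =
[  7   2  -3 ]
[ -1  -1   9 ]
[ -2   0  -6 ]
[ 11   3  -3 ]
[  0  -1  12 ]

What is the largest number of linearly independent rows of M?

2

Row reduce to echelon form.
R2 ← R2 + (1/7)·R1: [0, -5/7, 60/7]
R3 ← R3 + (2/7)·R1: [0, 4/7, -48/7]
R4 ← R4 − (11/7)·R1: [0, -1/7, 12/7]
R3 ← R3 + (4/5)·R2: [0, 0, 0]
R4 ← R4 − (1/5)·R2: [0, 0, 0]
R5 ← R5 − (7/5)·R2: [0, 0, 0]
Echelon form has 2 nonzero rows, so rank(M) = 2.
The rank gives the maximum number of linearly independent rows: 2.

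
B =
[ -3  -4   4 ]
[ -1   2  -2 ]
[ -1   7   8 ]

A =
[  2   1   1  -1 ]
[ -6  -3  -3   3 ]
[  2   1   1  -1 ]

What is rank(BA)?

1

First compute BA:
[[ 26,  13,  13, -13],
 [-18,  -9,  -9,   9],
 [-28, -14, -14,  14]]
Now row reduce the product.
R2 ← R2 + (9/13)·R1: [0, 0, 0, 0]
R3 ← R3 + (14/13)·R1: [0, 0, 0, 0]
1 nonzero row, so rank(BA) = 1.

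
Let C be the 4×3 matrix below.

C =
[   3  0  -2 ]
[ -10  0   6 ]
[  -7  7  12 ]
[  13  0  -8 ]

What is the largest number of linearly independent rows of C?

3

Row reduce to echelon form.
R2 ← R2 + (10/3)·R1: [0, 0, -2/3]
R3 ← R3 + (7/3)·R1: [0, 7, 22/3]
R4 ← R4 − (13/3)·R1: [0, 0, 2/3]
Swap R2 ↔ R3
R4 ← R4 + R3: [0, 0, 0]
Echelon form has 3 nonzero rows, so rank(C) = 3.
The rank gives the maximum number of linearly independent rows: 3.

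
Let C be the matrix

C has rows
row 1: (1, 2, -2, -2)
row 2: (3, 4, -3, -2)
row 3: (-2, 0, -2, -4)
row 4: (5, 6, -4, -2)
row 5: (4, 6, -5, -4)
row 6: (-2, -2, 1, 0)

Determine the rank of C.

2

Row reduce to echelon form.
R2 ← R2 − (3)·R1: [0, -2, 3, 4]
R3 ← R3 + (2)·R1: [0, 4, -6, -8]
R4 ← R4 − (5)·R1: [0, -4, 6, 8]
R5 ← R5 − (4)·R1: [0, -2, 3, 4]
R6 ← R6 + (2)·R1: [0, 2, -3, -4]
R3 ← R3 + (2)·R2: [0, 0, 0, 0]
R4 ← R4 − (2)·R2: [0, 0, 0, 0]
R5 ← R5 − R2: [0, 0, 0, 0]
R6 ← R6 + R2: [0, 0, 0, 0]
Echelon form has 2 nonzero rows, so rank(C) = 2.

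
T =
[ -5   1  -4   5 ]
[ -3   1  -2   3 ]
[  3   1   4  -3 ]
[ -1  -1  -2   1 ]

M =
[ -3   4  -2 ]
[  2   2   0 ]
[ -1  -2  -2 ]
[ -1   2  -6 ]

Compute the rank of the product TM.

First compute TM:
[[ 16,   0, -12],
 [ 10,   0,  -8],
 [ -8,   0,   4],
 [  2,   0,   0]]
Now row reduce the product.
R2 ← R2 − (5/8)·R1: [0, 0, -1/2]
R3 ← R3 + (1/2)·R1: [0, 0, -2]
R4 ← R4 − (1/8)·R1: [0, 0, 3/2]
R3 ← R3 − (4)·R2: [0, 0, 0]
R4 ← R4 + (3)·R2: [0, 0, 0]
2 nonzero rows, so rank(TM) = 2.

2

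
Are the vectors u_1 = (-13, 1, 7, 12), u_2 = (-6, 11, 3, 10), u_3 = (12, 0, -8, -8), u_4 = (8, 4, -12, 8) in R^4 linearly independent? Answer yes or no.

Form the matrix with these vectors as rows and row reduce.
R2 ← R2 − (6/13)·R1: [0, 137/13, -3/13, 58/13]
R3 ← R3 + (12/13)·R1: [0, 12/13, -20/13, 40/13]
R4 ← R4 + (8/13)·R1: [0, 60/13, -100/13, 200/13]
R3 ← R3 − (12/137)·R2: [0, 0, -208/137, 368/137]
R4 ← R4 − (60/137)·R2: [0, 0, -1040/137, 1840/137]
R4 ← R4 − (5)·R3: [0, 0, 0, 0]
3 nonzero rows, so the 4 vectors span a space of dimension 3.
Since 3 < 4, the vectors are linearly dependent.

no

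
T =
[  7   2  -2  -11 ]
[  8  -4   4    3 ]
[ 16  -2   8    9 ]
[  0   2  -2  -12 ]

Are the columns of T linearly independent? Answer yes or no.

Row reduce T to echelon form.
R2 ← R2 − (8/7)·R1: [0, -44/7, 44/7, 109/7]
R3 ← R3 − (16/7)·R1: [0, -46/7, 88/7, 239/7]
R3 ← R3 − (23/22)·R2: [0, 0, 6, 393/22]
R4 ← R4 + (7/22)·R2: [0, 0, 0, -155/22]
4 pivots among 4 columns.
Every column is a pivot column, so the columns are linearly independent.

yes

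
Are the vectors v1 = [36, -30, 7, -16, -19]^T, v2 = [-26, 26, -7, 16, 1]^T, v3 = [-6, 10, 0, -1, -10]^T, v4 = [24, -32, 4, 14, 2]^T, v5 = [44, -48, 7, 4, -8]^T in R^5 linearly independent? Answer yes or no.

Form the matrix with these vectors as rows and row reduce.
R2 ← R2 + (13/18)·R1: [0, 13/3, -35/18, 40/9, -229/18]
R3 ← R3 + (1/6)·R1: [0, 5, 7/6, -11/3, -79/6]
R4 ← R4 − (2/3)·R1: [0, -12, -2/3, 74/3, 44/3]
R5 ← R5 − (11/9)·R1: [0, -34/3, -14/9, 212/9, 137/9]
R3 ← R3 − (15/13)·R2: [0, 0, 133/39, -343/39, 59/39]
R4 ← R4 + (36/13)·R2: [0, 0, -236/39, 1442/39, -802/39]
R5 ← R5 + (34/13)·R2: [0, 0, -259/39, 1372/39, -704/39]
R4 ← R4 + (236/133)·R3: [0, 0, 0, 406/19, -2378/133]
R5 ← R5 + (37/19)·R3: [0, 0, 0, 343/19, -287/19]
R5 ← R5 − (49/58)·R4: [0, 0, 0, 0, 0]
4 nonzero rows, so the 5 vectors span a space of dimension 4.
Since 4 < 5, the vectors are linearly dependent.

no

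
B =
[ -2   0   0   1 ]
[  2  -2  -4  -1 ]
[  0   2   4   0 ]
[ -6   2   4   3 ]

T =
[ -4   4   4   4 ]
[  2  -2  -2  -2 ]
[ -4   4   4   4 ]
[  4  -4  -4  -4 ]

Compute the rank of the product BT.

First compute BT:
[[ 12, -12, -12, -12],
 [  0,   0,   0,   0],
 [-12,  12,  12,  12],
 [ 24, -24, -24, -24]]
Now row reduce the product.
R3 ← R3 + R1: [0, 0, 0, 0]
R4 ← R4 − (2)·R1: [0, 0, 0, 0]
1 nonzero row, so rank(BT) = 1.

1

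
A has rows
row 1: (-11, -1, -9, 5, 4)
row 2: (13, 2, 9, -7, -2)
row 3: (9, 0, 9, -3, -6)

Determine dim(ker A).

Row reduce to echelon form.
R2 ← R2 + (13/11)·R1: [0, 9/11, -18/11, -12/11, 30/11]
R3 ← R3 + (9/11)·R1: [0, -9/11, 18/11, 12/11, -30/11]
R3 ← R3 + R2: [0, 0, 0, 0, 0]
2 nonzero rows, so rank(A) = 2.
A has 5 columns; by rank–nullity, nullity = 5 − 2 = 3.

3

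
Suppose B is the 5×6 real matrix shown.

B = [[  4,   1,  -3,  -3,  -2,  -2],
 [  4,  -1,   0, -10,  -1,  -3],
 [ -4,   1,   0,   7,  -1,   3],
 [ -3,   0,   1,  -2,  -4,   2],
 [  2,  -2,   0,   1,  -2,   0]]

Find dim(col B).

Row reduce to echelon form.
R2 ← R2 − R1: [0, -2, 3, -7, 1, -1]
R3 ← R3 + R1: [0, 2, -3, 4, -3, 1]
R4 ← R4 + (3/4)·R1: [0, 3/4, -5/4, -17/4, -11/2, 1/2]
R5 ← R5 − (1/2)·R1: [0, -5/2, 3/2, 5/2, -1, 1]
R3 ← R3 + R2: [0, 0, 0, -3, -2, 0]
R4 ← R4 + (3/8)·R2: [0, 0, -1/8, -55/8, -41/8, 1/8]
R5 ← R5 − (5/4)·R2: [0, 0, -9/4, 45/4, -9/4, 9/4]
Swap R3 ↔ R4
R5 ← R5 − (18)·R3: [0, 0, 0, 135, 90, 0]
R5 ← R5 + (45)·R4: [0, 0, 0, 0, 0, 0]
Echelon form has 4 nonzero rows, so rank(B) = 4.
The column space has dimension equal to the rank: 4.

4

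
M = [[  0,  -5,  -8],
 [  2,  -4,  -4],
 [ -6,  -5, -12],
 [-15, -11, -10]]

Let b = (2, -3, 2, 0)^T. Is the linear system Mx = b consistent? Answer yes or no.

Row reduce the augmented matrix [M | b].
Swap R1 ↔ R2
R3 ← R3 + (3)·R1: [0, -17, -24, -7]
R4 ← R4 + (15/2)·R1: [0, -41, -40, -45/2]
R3 ← R3 − (17/5)·R2: [0, 0, 16/5, -69/5]
R4 ← R4 − (41/5)·R2: [0, 0, 128/5, -389/10]
R4 ← R4 − (8)·R3: [0, 0, 0, 143/2]
The echelon form has 4 nonzero rows; the last pivot sits in the augmented column, so rank(M) = 3 but rank([M|b]) = 4.
Since the ranks differ, the system is inconsistent.

no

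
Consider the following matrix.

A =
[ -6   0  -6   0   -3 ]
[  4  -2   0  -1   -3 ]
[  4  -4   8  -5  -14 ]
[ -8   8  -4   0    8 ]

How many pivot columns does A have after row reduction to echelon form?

Row reduce to echelon form.
R2 ← R2 + (2/3)·R1: [0, -2, -4, -1, -5]
R3 ← R3 + (2/3)·R1: [0, -4, 4, -5, -16]
R4 ← R4 − (4/3)·R1: [0, 8, 4, 0, 12]
R3 ← R3 − (2)·R2: [0, 0, 12, -3, -6]
R4 ← R4 + (4)·R2: [0, 0, -12, -4, -8]
R4 ← R4 + R3: [0, 0, 0, -7, -14]
Echelon form has 4 nonzero rows, so rank(A) = 4.
Each nonzero row contributes one pivot column: 4 pivot columns.

4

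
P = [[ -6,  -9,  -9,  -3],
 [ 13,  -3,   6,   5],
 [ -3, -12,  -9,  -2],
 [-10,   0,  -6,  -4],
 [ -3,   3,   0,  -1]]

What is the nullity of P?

Row reduce to echelon form.
R2 ← R2 + (13/6)·R1: [0, -45/2, -27/2, -3/2]
R3 ← R3 − (1/2)·R1: [0, -15/2, -9/2, -1/2]
R4 ← R4 − (5/3)·R1: [0, 15, 9, 1]
R5 ← R5 − (1/2)·R1: [0, 15/2, 9/2, 1/2]
R3 ← R3 − (1/3)·R2: [0, 0, 0, 0]
R4 ← R4 + (2/3)·R2: [0, 0, 0, 0]
R5 ← R5 + (1/3)·R2: [0, 0, 0, 0]
2 nonzero rows, so rank(P) = 2.
P has 4 columns; by rank–nullity, nullity = 4 − 2 = 2.

2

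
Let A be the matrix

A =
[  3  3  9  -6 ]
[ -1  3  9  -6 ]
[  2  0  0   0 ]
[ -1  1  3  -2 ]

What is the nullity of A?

2

Row reduce to echelon form.
R2 ← R2 + (1/3)·R1: [0, 4, 12, -8]
R3 ← R3 − (2/3)·R1: [0, -2, -6, 4]
R4 ← R4 + (1/3)·R1: [0, 2, 6, -4]
R3 ← R3 + (1/2)·R2: [0, 0, 0, 0]
R4 ← R4 − (1/2)·R2: [0, 0, 0, 0]
2 nonzero rows, so rank(A) = 2.
A has 4 columns; by rank–nullity, nullity = 4 − 2 = 2.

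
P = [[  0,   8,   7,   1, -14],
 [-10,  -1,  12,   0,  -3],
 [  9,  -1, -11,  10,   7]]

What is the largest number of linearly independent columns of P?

3

Row reduce to echelon form.
Swap R1 ↔ R2
R3 ← R3 + (9/10)·R1: [0, -19/10, -1/5, 10, 43/10]
R3 ← R3 + (19/80)·R2: [0, 0, 117/80, 819/80, 39/40]
Echelon form has 3 nonzero rows, so rank(P) = 3.
The rank gives the maximum number of linearly independent columns: 3.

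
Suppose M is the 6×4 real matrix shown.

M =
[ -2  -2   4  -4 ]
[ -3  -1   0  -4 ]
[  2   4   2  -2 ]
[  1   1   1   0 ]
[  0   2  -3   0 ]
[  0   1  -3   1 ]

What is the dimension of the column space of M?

Row reduce to echelon form.
R2 ← R2 − (3/2)·R1: [0, 2, -6, 2]
R3 ← R3 + R1: [0, 2, 6, -6]
R4 ← R4 + (1/2)·R1: [0, 0, 3, -2]
R3 ← R3 − R2: [0, 0, 12, -8]
R5 ← R5 − R2: [0, 0, 3, -2]
R6 ← R6 − (1/2)·R2: [0, 0, 0, 0]
R4 ← R4 − (1/4)·R3: [0, 0, 0, 0]
R5 ← R5 − (1/4)·R3: [0, 0, 0, 0]
Echelon form has 3 nonzero rows, so rank(M) = 3.
The column space has dimension equal to the rank: 3.

3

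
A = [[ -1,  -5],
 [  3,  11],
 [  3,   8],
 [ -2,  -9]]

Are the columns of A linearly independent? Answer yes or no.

yes

Row reduce A to echelon form.
R2 ← R2 + (3)·R1: [0, -4]
R3 ← R3 + (3)·R1: [0, -7]
R4 ← R4 − (2)·R1: [0, 1]
R3 ← R3 − (7/4)·R2: [0, 0]
R4 ← R4 + (1/4)·R2: [0, 0]
2 pivots among 2 columns.
Every column is a pivot column, so the columns are linearly independent.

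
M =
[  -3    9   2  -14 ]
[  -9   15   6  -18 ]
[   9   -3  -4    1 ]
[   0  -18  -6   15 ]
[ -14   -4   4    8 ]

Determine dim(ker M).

Row reduce to echelon form.
R2 ← R2 − (3)·R1: [0, -12, 0, 24]
R3 ← R3 + (3)·R1: [0, 24, 2, -41]
R5 ← R5 − (14/3)·R1: [0, -46, -16/3, 220/3]
R3 ← R3 + (2)·R2: [0, 0, 2, 7]
R4 ← R4 − (3/2)·R2: [0, 0, -6, -21]
R5 ← R5 − (23/6)·R2: [0, 0, -16/3, -56/3]
R4 ← R4 + (3)·R3: [0, 0, 0, 0]
R5 ← R5 + (8/3)·R3: [0, 0, 0, 0]
3 nonzero rows, so rank(M) = 3.
M has 4 columns; by rank–nullity, nullity = 4 − 3 = 1.

1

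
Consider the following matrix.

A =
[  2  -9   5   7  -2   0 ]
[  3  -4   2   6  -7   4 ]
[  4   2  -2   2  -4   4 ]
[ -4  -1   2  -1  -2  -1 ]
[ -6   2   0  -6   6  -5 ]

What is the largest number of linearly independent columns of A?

4

Row reduce to echelon form.
R2 ← R2 − (3/2)·R1: [0, 19/2, -11/2, -9/2, -4, 4]
R3 ← R3 − (2)·R1: [0, 20, -12, -12, 0, 4]
R4 ← R4 + (2)·R1: [0, -19, 12, 13, -6, -1]
R5 ← R5 + (3)·R1: [0, -25, 15, 15, 0, -5]
R3 ← R3 − (40/19)·R2: [0, 0, -8/19, -48/19, 160/19, -84/19]
R4 ← R4 + (2)·R2: [0, 0, 1, 4, -14, 7]
R5 ← R5 + (50/19)·R2: [0, 0, 10/19, 60/19, -200/19, 105/19]
R4 ← R4 + (19/8)·R3: [0, 0, 0, -2, 6, -7/2]
R5 ← R5 + (5/4)·R3: [0, 0, 0, 0, 0, 0]
Echelon form has 4 nonzero rows, so rank(A) = 4.
The rank gives the maximum number of linearly independent columns: 4.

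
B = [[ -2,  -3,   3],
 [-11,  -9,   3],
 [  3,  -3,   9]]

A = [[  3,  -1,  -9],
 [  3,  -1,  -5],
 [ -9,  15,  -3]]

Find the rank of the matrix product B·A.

2

First compute BA:
[[-42,  50,  24],
 [-87,  65, 135],
 [-81, 135, -39]]
Now row reduce the product.
R2 ← R2 − (29/14)·R1: [0, -270/7, 597/7]
R3 ← R3 − (27/14)·R1: [0, 270/7, -597/7]
R3 ← R3 + R2: [0, 0, 0]
2 nonzero rows, so rank(BA) = 2.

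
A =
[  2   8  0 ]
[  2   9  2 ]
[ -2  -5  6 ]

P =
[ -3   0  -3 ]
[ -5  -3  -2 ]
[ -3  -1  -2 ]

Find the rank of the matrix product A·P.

2

First compute AP:
[[-46, -24, -22],
 [-57, -29, -28],
 [ 13,   9,   4]]
Now row reduce the product.
R2 ← R2 − (57/46)·R1: [0, 17/23, -17/23]
R3 ← R3 + (13/46)·R1: [0, 51/23, -51/23]
R3 ← R3 − (3)·R2: [0, 0, 0]
2 nonzero rows, so rank(AP) = 2.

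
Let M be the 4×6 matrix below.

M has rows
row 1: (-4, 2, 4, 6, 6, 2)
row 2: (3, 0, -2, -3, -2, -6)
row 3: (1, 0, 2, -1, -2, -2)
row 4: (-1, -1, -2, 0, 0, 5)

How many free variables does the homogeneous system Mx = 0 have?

Row reduce to echelon form.
R2 ← R2 + (3/4)·R1: [0, 3/2, 1, 3/2, 5/2, -9/2]
R3 ← R3 + (1/4)·R1: [0, 1/2, 3, 1/2, -1/2, -3/2]
R4 ← R4 − (1/4)·R1: [0, -3/2, -3, -3/2, -3/2, 9/2]
R3 ← R3 − (1/3)·R2: [0, 0, 8/3, 0, -4/3, 0]
R4 ← R4 + R2: [0, 0, -2, 0, 1, 0]
R4 ← R4 + (3/4)·R3: [0, 0, 0, 0, 0, 0]
3 nonzero rows, so rank(M) = 3.
M has 6 columns; by rank–nullity, nullity = 6 − 3 = 3.

3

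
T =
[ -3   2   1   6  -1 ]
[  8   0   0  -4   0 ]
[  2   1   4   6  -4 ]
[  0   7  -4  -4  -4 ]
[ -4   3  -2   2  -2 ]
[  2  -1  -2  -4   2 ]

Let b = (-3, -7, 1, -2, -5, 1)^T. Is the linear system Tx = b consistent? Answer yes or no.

no

Row reduce the augmented matrix [T | b].
R2 ← R2 + (8/3)·R1: [0, 16/3, 8/3, 12, -8/3, -15]
R3 ← R3 + (2/3)·R1: [0, 7/3, 14/3, 10, -14/3, -1]
R5 ← R5 − (4/3)·R1: [0, 1/3, -10/3, -6, -2/3, -1]
R6 ← R6 + (2/3)·R1: [0, 1/3, -4/3, 0, 4/3, -1]
R3 ← R3 − (7/16)·R2: [0, 0, 7/2, 19/4, -7/2, 89/16]
R4 ← R4 − (21/16)·R2: [0, 0, -15/2, -79/4, -1/2, 283/16]
R5 ← R5 − (1/16)·R2: [0, 0, -7/2, -27/4, -1/2, -1/16]
R6 ← R6 − (1/16)·R2: [0, 0, -3/2, -3/4, 3/2, -1/16]
R4 ← R4 + (15/7)·R3: [0, 0, 0, -67/7, -8, 829/28]
R5 ← R5 + R3: [0, 0, 0, -2, -4, 11/2]
R6 ← R6 + (3/7)·R3: [0, 0, 0, 9/7, 0, 65/28]
R5 ← R5 − (14/67)·R4: [0, 0, 0, 0, -156/67, -46/67]
R6 ← R6 + (9/67)·R4: [0, 0, 0, 0, -72/67, 422/67]
R6 ← R6 − (6/13)·R5: [0, 0, 0, 0, 0, 86/13]
The echelon form has 6 nonzero rows; the last pivot sits in the augmented column, so rank(T) = 5 but rank([T|b]) = 6.
Since the ranks differ, the system is inconsistent.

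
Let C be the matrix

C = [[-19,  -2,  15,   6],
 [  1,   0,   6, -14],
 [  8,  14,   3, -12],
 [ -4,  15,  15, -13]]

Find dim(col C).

Row reduce to echelon form.
R2 ← R2 + (1/19)·R1: [0, -2/19, 129/19, -260/19]
R3 ← R3 + (8/19)·R1: [0, 250/19, 177/19, -180/19]
R4 ← R4 − (4/19)·R1: [0, 293/19, 225/19, -271/19]
R3 ← R3 + (125)·R2: [0, 0, 858, -1720]
R4 ← R4 + (293/2)·R2: [0, 0, 2013/2, -2019]
R4 ← R4 − (61/52)·R3: [0, 0, 0, -17/13]
Echelon form has 4 nonzero rows, so rank(C) = 4.
The column space has dimension equal to the rank: 4.

4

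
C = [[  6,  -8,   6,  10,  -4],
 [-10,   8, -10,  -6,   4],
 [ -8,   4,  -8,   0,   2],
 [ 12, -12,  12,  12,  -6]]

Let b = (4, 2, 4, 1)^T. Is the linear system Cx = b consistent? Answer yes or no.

Row reduce the augmented matrix [C | b].
R2 ← R2 + (5/3)·R1: [0, -16/3, 0, 32/3, -8/3, 26/3]
R3 ← R3 + (4/3)·R1: [0, -20/3, 0, 40/3, -10/3, 28/3]
R4 ← R4 − (2)·R1: [0, 4, 0, -8, 2, -7]
R3 ← R3 − (5/4)·R2: [0, 0, 0, 0, 0, -3/2]
R4 ← R4 + (3/4)·R2: [0, 0, 0, 0, 0, -1/2]
R4 ← R4 − (1/3)·R3: [0, 0, 0, 0, 0, 0]
The echelon form has 3 nonzero rows; the last pivot sits in the augmented column, so rank(C) = 2 but rank([C|b]) = 3.
Since the ranks differ, the system is inconsistent.

no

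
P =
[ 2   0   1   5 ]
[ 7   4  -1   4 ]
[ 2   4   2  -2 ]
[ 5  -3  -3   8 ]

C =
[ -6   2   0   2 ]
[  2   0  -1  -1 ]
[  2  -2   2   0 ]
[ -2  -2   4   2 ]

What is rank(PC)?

2

First compute PC:
[[-20,  -8,  22,  14],
 [-44,   8,  10,  18],
 [  4,   4,  -8,  -4],
 [-58,   0,  29,  29]]
Now row reduce the product.
R2 ← R2 − (11/5)·R1: [0, 128/5, -192/5, -64/5]
R3 ← R3 + (1/5)·R1: [0, 12/5, -18/5, -6/5]
R4 ← R4 − (29/10)·R1: [0, 116/5, -174/5, -58/5]
R3 ← R3 − (3/32)·R2: [0, 0, 0, 0]
R4 ← R4 − (29/32)·R2: [0, 0, 0, 0]
2 nonzero rows, so rank(PC) = 2.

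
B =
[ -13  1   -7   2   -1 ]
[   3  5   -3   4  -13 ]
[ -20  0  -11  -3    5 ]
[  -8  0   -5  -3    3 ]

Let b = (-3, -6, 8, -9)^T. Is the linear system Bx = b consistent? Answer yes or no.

Row reduce the augmented matrix [B | b].
R2 ← R2 + (3/13)·R1: [0, 68/13, -60/13, 58/13, -172/13, -87/13]
R3 ← R3 − (20/13)·R1: [0, -20/13, -3/13, -79/13, 85/13, 164/13]
R4 ← R4 − (8/13)·R1: [0, -8/13, -9/13, -55/13, 47/13, -93/13]
R3 ← R3 + (5/17)·R2: [0, 0, -27/17, -81/17, 45/17, 181/17]
R4 ← R4 + (2/17)·R2: [0, 0, -21/17, -63/17, 35/17, -135/17]
R4 ← R4 − (7/9)·R3: [0, 0, 0, 0, 0, -146/9]
The echelon form has 4 nonzero rows; the last pivot sits in the augmented column, so rank(B) = 3 but rank([B|b]) = 4.
Since the ranks differ, the system is inconsistent.

no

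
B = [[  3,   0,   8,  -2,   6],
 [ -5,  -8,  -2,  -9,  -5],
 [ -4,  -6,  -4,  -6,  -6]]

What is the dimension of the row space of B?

Row reduce to echelon form.
R2 ← R2 + (5/3)·R1: [0, -8, 34/3, -37/3, 5]
R3 ← R3 + (4/3)·R1: [0, -6, 20/3, -26/3, 2]
R3 ← R3 − (3/4)·R2: [0, 0, -11/6, 7/12, -7/4]
Echelon form has 3 nonzero rows, so rank(B) = 3.
The row space has dimension equal to the rank: 3.

3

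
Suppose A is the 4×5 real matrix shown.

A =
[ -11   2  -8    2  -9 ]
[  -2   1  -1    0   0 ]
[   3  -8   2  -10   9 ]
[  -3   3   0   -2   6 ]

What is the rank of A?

3

Row reduce to echelon form.
R2 ← R2 − (2/11)·R1: [0, 7/11, 5/11, -4/11, 18/11]
R3 ← R3 + (3/11)·R1: [0, -82/11, -2/11, -104/11, 72/11]
R4 ← R4 − (3/11)·R1: [0, 27/11, 24/11, -28/11, 93/11]
R3 ← R3 + (82/7)·R2: [0, 0, 36/7, -96/7, 180/7]
R4 ← R4 − (27/7)·R2: [0, 0, 3/7, -8/7, 15/7]
R4 ← R4 − (1/12)·R3: [0, 0, 0, 0, 0]
Echelon form has 3 nonzero rows, so rank(A) = 3.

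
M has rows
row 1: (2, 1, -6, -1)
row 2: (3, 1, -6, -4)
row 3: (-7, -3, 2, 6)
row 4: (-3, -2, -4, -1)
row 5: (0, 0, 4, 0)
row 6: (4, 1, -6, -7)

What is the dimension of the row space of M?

Row reduce to echelon form.
R2 ← R2 − (3/2)·R1: [0, -1/2, 3, -5/2]
R3 ← R3 + (7/2)·R1: [0, 1/2, -19, 5/2]
R4 ← R4 + (3/2)·R1: [0, -1/2, -13, -5/2]
R6 ← R6 − (2)·R1: [0, -1, 6, -5]
R3 ← R3 + R2: [0, 0, -16, 0]
R4 ← R4 − R2: [0, 0, -16, 0]
R6 ← R6 − (2)·R2: [0, 0, 0, 0]
R4 ← R4 − R3: [0, 0, 0, 0]
R5 ← R5 + (1/4)·R3: [0, 0, 0, 0]
Echelon form has 3 nonzero rows, so rank(M) = 3.
The row space has dimension equal to the rank: 3.

3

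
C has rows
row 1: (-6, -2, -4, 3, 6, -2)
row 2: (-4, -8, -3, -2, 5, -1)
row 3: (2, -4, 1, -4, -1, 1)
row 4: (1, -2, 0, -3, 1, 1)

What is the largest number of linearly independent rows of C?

3

Row reduce to echelon form.
R2 ← R2 − (2/3)·R1: [0, -20/3, -1/3, -4, 1, 1/3]
R3 ← R3 + (1/3)·R1: [0, -14/3, -1/3, -3, 1, 1/3]
R4 ← R4 + (1/6)·R1: [0, -7/3, -2/3, -5/2, 2, 2/3]
R3 ← R3 − (7/10)·R2: [0, 0, -1/10, -1/5, 3/10, 1/10]
R4 ← R4 − (7/20)·R2: [0, 0, -11/20, -11/10, 33/20, 11/20]
R4 ← R4 − (11/2)·R3: [0, 0, 0, 0, 0, 0]
Echelon form has 3 nonzero rows, so rank(C) = 3.
The rank gives the maximum number of linearly independent rows: 3.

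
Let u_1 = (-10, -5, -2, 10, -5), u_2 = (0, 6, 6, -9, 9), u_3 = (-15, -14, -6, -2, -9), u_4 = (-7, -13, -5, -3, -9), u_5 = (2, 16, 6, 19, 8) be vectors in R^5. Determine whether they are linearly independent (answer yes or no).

yes

Form the matrix with these vectors as rows and row reduce.
R3 ← R3 − (3/2)·R1: [0, -13/2, -3, -17, -3/2]
R4 ← R4 − (7/10)·R1: [0, -19/2, -18/5, -10, -11/2]
R5 ← R5 + (1/5)·R1: [0, 15, 28/5, 21, 7]
R3 ← R3 + (13/12)·R2: [0, 0, 7/2, -107/4, 33/4]
R4 ← R4 + (19/12)·R2: [0, 0, 59/10, -97/4, 35/4]
R5 ← R5 − (5/2)·R2: [0, 0, -47/5, 87/2, -31/2]
R4 ← R4 − (59/35)·R3: [0, 0, 0, 1459/70, -361/70]
R5 ← R5 + (94/35)·R3: [0, 0, 0, -992/35, 233/35]
R5 ← R5 + (1984/1459)·R4: [0, 0, 0, 0, -519/1459]
5 nonzero rows, so the 5 vectors span a space of dimension 5.
Since 5 = 5, the vectors are linearly independent.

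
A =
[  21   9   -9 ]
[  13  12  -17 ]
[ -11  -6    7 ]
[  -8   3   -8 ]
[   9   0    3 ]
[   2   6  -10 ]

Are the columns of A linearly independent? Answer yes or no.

Row reduce A to echelon form.
R2 ← R2 − (13/21)·R1: [0, 45/7, -80/7]
R3 ← R3 + (11/21)·R1: [0, -9/7, 16/7]
R4 ← R4 + (8/21)·R1: [0, 45/7, -80/7]
R5 ← R5 − (3/7)·R1: [0, -27/7, 48/7]
R6 ← R6 − (2/21)·R1: [0, 36/7, -64/7]
R3 ← R3 + (1/5)·R2: [0, 0, 0]
R4 ← R4 − R2: [0, 0, 0]
R5 ← R5 + (3/5)·R2: [0, 0, 0]
R6 ← R6 − (4/5)·R2: [0, 0, 0]
2 pivots among 3 columns.
Only 2 < 3 pivot columns, so the columns are linearly dependent.

no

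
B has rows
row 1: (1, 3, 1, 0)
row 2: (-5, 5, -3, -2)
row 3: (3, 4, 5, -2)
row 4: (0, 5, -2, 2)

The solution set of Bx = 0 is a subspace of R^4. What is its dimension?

Row reduce to echelon form.
R2 ← R2 + (5)·R1: [0, 20, 2, -2]
R3 ← R3 − (3)·R1: [0, -5, 2, -2]
R3 ← R3 + (1/4)·R2: [0, 0, 5/2, -5/2]
R4 ← R4 − (1/4)·R2: [0, 0, -5/2, 5/2]
R4 ← R4 + R3: [0, 0, 0, 0]
3 nonzero rows, so rank(B) = 3.
B has 4 columns; by rank–nullity, nullity = 4 − 3 = 1.

1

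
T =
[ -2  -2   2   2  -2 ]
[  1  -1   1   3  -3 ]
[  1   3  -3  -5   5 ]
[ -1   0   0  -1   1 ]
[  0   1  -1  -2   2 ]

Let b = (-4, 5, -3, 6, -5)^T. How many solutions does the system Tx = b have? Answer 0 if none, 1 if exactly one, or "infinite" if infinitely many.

0

Row reduce the augmented matrix [T | b].
R2 ← R2 + (1/2)·R1: [0, -2, 2, 4, -4, 3]
R3 ← R3 + (1/2)·R1: [0, 2, -2, -4, 4, -5]
R4 ← R4 − (1/2)·R1: [0, 1, -1, -2, 2, 8]
R3 ← R3 + R2: [0, 0, 0, 0, 0, -2]
R4 ← R4 + (1/2)·R2: [0, 0, 0, 0, 0, 19/2]
R5 ← R5 + (1/2)·R2: [0, 0, 0, 0, 0, -7/2]
R4 ← R4 + (19/4)·R3: [0, 0, 0, 0, 0, 0]
R5 ← R5 − (7/4)·R3: [0, 0, 0, 0, 0, 0]
The echelon form has 3 nonzero rows; the last pivot sits in the augmented column, so rank(T) = 2 but rank([T|b]) = 3.
Since the ranks differ, the system is inconsistent.
It has no solutions.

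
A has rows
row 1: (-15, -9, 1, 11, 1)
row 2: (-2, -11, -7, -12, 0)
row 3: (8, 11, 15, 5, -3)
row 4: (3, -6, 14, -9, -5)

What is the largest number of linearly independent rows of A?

Row reduce to echelon form.
R2 ← R2 − (2/15)·R1: [0, -49/5, -107/15, -202/15, -2/15]
R3 ← R3 + (8/15)·R1: [0, 31/5, 233/15, 163/15, -37/15]
R4 ← R4 + (1/5)·R1: [0, -39/5, 71/5, -34/5, -24/5]
R3 ← R3 + (31/49)·R2: [0, 0, 540/49, 115/49, -125/49]
R4 ← R4 − (39/49)·R2: [0, 0, 974/49, 192/49, -230/49]
R4 ← R4 − (487/270)·R3: [0, 0, 0, -17/54, -5/54]
Echelon form has 4 nonzero rows, so rank(A) = 4.
The rank gives the maximum number of linearly independent rows: 4.

4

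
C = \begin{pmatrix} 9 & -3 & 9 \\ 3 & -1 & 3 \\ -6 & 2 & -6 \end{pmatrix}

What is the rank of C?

1

Row reduce to echelon form.
R2 ← R2 − (1/3)·R1: [0, 0, 0]
R3 ← R3 + (2/3)·R1: [0, 0, 0]
Echelon form has 1 nonzero row, so rank(C) = 1.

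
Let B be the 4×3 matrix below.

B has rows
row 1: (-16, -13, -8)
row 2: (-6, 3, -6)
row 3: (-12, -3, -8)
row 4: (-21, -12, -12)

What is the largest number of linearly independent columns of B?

3

Row reduce to echelon form.
R2 ← R2 − (3/8)·R1: [0, 63/8, -3]
R3 ← R3 − (3/4)·R1: [0, 27/4, -2]
R4 ← R4 − (21/16)·R1: [0, 81/16, -3/2]
R3 ← R3 − (6/7)·R2: [0, 0, 4/7]
R4 ← R4 − (9/14)·R2: [0, 0, 3/7]
R4 ← R4 − (3/4)·R3: [0, 0, 0]
Echelon form has 3 nonzero rows, so rank(B) = 3.
The rank gives the maximum number of linearly independent columns: 3.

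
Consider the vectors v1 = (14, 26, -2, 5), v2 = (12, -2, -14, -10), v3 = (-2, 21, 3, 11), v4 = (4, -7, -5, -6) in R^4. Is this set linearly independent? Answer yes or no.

Form the matrix with these vectors as rows and row reduce.
R2 ← R2 − (6/7)·R1: [0, -170/7, -86/7, -100/7]
R3 ← R3 + (1/7)·R1: [0, 173/7, 19/7, 82/7]
R4 ← R4 − (2/7)·R1: [0, -101/7, -31/7, -52/7]
R3 ← R3 + (173/170)·R2: [0, 0, -832/85, -48/17]
R4 ← R4 − (101/170)·R2: [0, 0, 244/85, 18/17]
R4 ← R4 + (61/208)·R3: [0, 0, 0, 3/13]
4 nonzero rows, so the 4 vectors span a space of dimension 4.
Since 4 = 4, the vectors are linearly independent.

yes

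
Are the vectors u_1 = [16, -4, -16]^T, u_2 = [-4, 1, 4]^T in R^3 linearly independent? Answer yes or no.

Form the matrix with these vectors as rows and row reduce.
R2 ← R2 + (1/4)·R1: [0, 0, 0]
1 nonzero row, so the 2 vectors span a space of dimension 1.
Since 1 < 2, the vectors are linearly dependent.

no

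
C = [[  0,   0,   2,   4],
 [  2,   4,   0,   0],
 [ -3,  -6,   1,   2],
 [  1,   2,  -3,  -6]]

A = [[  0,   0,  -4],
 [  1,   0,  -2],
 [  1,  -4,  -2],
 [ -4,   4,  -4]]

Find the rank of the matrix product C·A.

2

First compute CA:
[[-14,   8, -20],
 [  4,   0, -16],
 [-13,   4,  14],
 [ 23, -12,  22]]
Now row reduce the product.
R2 ← R2 + (2/7)·R1: [0, 16/7, -152/7]
R3 ← R3 − (13/14)·R1: [0, -24/7, 228/7]
R4 ← R4 + (23/14)·R1: [0, 8/7, -76/7]
R3 ← R3 + (3/2)·R2: [0, 0, 0]
R4 ← R4 − (1/2)·R2: [0, 0, 0]
2 nonzero rows, so rank(CA) = 2.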